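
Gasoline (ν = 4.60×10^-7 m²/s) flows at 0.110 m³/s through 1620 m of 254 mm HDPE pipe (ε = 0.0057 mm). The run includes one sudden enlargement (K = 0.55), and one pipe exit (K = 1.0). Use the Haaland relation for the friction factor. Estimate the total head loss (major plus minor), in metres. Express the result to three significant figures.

V = 4Q/(πD²) = 2.171 m/s; V²/2g = 0.2402 m
Re = 1.20×10^6, ε/D = 2.24×10^-5 → f = 0.01172 (Haaland)
Major: h_f = f(L/D)·V²/2g = 0.01172·6378·0.2402 = 17.95 m
Minor: ΣK = 1.55; h_m = ΣK·V²/2g = 0.3723 m
Total H_L = 17.95 + 0.3723 = 18.32 m

H_L ≈ 18.3 m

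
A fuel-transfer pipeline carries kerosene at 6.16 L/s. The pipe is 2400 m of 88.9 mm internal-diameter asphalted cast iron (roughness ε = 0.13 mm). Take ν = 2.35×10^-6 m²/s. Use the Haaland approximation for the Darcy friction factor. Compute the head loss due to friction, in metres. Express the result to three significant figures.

V = 4Q/(πD²) = 4·0.00616/(π·0.0889²) = 0.9924 m/s
Re = VD/ν = 0.9924·0.0889/2.35×10^-6 = 3.75×10^4 → turbulent
ε/D = 0.13/88.9 = 0.00146
Haaland: f = 0.02586
h_f = f(L/D)V²/(2g) = 0.02586·(2400/0.0889)·0.9924²/(2·9.81) = 35.04 m

h_f ≈ 35.0 m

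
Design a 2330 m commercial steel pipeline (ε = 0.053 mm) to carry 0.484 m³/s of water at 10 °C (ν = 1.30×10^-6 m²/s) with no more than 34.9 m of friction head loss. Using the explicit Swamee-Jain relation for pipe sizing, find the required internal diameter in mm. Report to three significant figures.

Swamee-Jain (Type III): D = 0.66·[ε^1.25·(LQ²/(gh_f))^4.75 + ν·Q^9.4·(L/(gh_f))^5.2]^0.04
LQ²/(gh_f) = 1.594; L/(gh_f) = 6.806
Term 1 = ε^1.25·(…)^4.75 = 4.14×10^-5; Term 2 = ν·Q^9.4·(…)^5.2 = 3.04×10^-5
D = 0.66·(4.14×10^-5 + 3.04×10^-5)^0.04 = 0.4506 m = 451 mm
Check: V = 3.04 m/s, Re = 1.05×10^6, f = 0.01371, h_f = 33.3 m ≈ 34.9 m ✓

D ≈ 451 mm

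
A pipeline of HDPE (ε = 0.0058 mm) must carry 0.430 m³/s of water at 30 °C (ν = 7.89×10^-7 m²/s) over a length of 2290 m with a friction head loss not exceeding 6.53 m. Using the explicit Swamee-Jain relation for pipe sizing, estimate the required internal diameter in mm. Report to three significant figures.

D ≈ 578 mm

Swamee-Jain (Type III): D = 0.66·[ε^1.25·(LQ²/(gh_f))^4.75 + ν·Q^9.4·(L/(gh_f))^5.2]^0.04
LQ²/(gh_f) = 6.610; L/(gh_f) = 35.75
Term 1 = ε^1.25·(…)^4.75 = 0.00224; Term 2 = ν·Q^9.4·(…)^5.2 = 0.0338
D = 0.66·(0.00224 + 0.0338)^0.04 = 0.5778 m = 578 mm
Check: V = 1.64 m/s, Re = 1.20×10^6, f = 0.01153, h_f = 6.26 m ≈ 6.53 m ✓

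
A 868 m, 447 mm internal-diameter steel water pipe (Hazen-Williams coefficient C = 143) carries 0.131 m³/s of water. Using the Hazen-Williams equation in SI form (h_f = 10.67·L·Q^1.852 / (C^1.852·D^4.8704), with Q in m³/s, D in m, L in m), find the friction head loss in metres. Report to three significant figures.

h_f ≈ 1.10 m

h_f = 10.67·868·0.131^1.852 / (143^1.852·0.447^4.8704) = 1.105 m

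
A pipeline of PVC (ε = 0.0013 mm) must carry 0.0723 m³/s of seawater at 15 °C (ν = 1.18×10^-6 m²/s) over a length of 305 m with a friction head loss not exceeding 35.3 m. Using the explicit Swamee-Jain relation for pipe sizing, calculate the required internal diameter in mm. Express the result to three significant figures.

Swamee-Jain (Type III): D = 0.66·[ε^1.25·(LQ²/(gh_f))^4.75 + ν·Q^9.4·(L/(gh_f))^5.2]^0.04
LQ²/(gh_f) = 0.004604; L/(gh_f) = 0.8808
Term 1 = ε^1.25·(…)^4.75 = 3.49×10^-19; Term 2 = ν·Q^9.4·(…)^5.2 = 1.15×10^-17
D = 0.66·(3.49×10^-19 + 1.15×10^-17)^0.04 = 0.1388 m = 139 mm
Check: V = 4.78 m/s, Re = 5.62×10^5, f = 0.01298, h_f = 33.2 m ≈ 35.3 m ✓

D ≈ 139 mm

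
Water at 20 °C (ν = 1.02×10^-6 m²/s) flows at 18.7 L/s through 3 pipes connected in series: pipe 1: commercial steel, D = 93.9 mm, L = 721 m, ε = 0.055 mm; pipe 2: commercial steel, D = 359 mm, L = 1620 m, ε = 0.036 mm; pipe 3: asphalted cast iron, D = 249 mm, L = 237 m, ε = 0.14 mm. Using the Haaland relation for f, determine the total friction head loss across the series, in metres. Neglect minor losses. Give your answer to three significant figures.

H ≈ 53.9 m

Pipe 1: V = 2.700 m/s, Re = 2.49×10^5, ε/D = 5.86×10^-4, f = 0.01878, h_1 = f(L/D)V²/2g = 53.58 m
Pipe 2: V = 0.1847 m/s, Re = 6.50×10^4, ε/D = 1.00×10^-4, f = 0.01988, h_2 = f(L/D)V²/2g = 0.1560 m
Pipe 3: V = 0.3840 m/s, Re = 9.37×10^4, ε/D = 5.62×10^-4, f = 0.02049, h_3 = f(L/D)V²/2g = 0.1466 m
Series → Q common, losses add: H = Σh = 53.88 m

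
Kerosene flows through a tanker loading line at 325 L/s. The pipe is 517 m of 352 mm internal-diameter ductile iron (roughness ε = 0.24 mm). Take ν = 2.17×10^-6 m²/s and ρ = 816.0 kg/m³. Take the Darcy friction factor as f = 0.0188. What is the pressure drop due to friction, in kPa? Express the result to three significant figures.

Δp ≈ 126 kPa

V = 4Q/(πD²) = 4·0.325/(π·0.352²) = 3.340 m/s
h_f = f(L/D)V²/(2g) = 0.01880·(517/0.352)·3.340²/(2·9.81) = 15.70 m
Δp = ρg·h_f = 816.0·9.81·15.70 = 125.7 kPa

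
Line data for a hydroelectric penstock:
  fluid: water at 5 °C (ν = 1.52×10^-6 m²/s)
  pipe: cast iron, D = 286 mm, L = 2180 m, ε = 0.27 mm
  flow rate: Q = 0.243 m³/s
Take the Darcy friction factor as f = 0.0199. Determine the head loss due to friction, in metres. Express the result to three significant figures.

V = 4Q/(πD²) = 4·0.243/(π·0.286²) = 3.783 m/s
h_f = f(L/D)V²/(2g) = 0.01990·(2180/0.286)·3.783²/(2·9.81) = 110.6 m

h_f ≈ 111 m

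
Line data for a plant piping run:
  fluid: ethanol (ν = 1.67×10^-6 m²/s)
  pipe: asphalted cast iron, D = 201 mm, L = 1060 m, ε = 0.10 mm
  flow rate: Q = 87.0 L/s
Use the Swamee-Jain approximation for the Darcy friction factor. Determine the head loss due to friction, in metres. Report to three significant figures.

h_f ≈ 36.8 m

V = 4Q/(πD²) = 4·0.0870/(π·0.201²) = 2.742 m/s
Re = VD/ν = 2.742·0.201/1.67×10^-6 = 3.30×10^5 → turbulent
ε/D = 0.10/201 = 4.98×10^-4
Swamee-Jain: f = 0.01819
h_f = f(L/D)V²/(2g) = 0.01819·(1060/0.201)·2.742²/(2·9.81) = 36.77 m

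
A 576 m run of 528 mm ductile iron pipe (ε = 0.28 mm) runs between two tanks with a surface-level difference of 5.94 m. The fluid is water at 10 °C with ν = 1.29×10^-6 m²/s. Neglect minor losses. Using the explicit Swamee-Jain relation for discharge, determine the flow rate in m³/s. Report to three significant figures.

Swamee-Jain (Type II): Q = -0.965·√(gD⁵h_f/L)·ln[ε/(3.7D) + √(3.17ν²L/(gD³h_f))]
√(gD⁵h_f/L) = √(9.81·0.528⁵·5.94/576) = 0.06443
ε/(3.7D) = 1.43×10^-4; √(3.17ν²L/(gD³h_f)) = 1.88×10^-5
Q = -0.965·0.06443·ln(1.621×10^-4) = 0.5426 m³/s
Check: V = 2.48 m/s, Re = 1.01×10^6, f = 0.01749, h_f = 5.97 m ≈ 5.94 m ✓

Q ≈ 0.543 m³/s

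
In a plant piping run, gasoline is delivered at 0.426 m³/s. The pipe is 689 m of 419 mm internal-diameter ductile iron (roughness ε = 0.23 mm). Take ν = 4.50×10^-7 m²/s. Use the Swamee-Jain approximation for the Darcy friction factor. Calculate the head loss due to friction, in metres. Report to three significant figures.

V = 4Q/(πD²) = 4·0.426/(π·0.419²) = 3.090 m/s
Re = VD/ν = 3.090·0.419/4.50×10^-7 = 2.88×10^6 → turbulent
ε/D = 0.23/419 = 5.49×10^-4
Swamee-Jain: f = 0.01728
h_f = f(L/D)V²/(2g) = 0.01728·(689/0.419)·3.090²/(2·9.81) = 13.82 m

h_f ≈ 13.8 m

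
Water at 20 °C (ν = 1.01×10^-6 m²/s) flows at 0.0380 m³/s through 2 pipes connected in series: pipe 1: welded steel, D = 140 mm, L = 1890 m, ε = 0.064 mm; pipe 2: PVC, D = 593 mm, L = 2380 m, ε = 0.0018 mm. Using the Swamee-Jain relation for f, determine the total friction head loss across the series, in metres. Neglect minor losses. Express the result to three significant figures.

H ≈ 75.2 m

Pipe 1: V = 2.469 m/s, Re = 3.42×10^5, ε/D = 4.57×10^-4, f = 0.01791, h_1 = f(L/D)V²/2g = 75.09 m
Pipe 2: V = 0.1376 m/s, Re = 8.08×10^4, ε/D = 3.04×10^-6, f = 0.01870, h_2 = f(L/D)V²/2g = 0.07243 m
Series → Q common, losses add: H = Σh = 75.16 m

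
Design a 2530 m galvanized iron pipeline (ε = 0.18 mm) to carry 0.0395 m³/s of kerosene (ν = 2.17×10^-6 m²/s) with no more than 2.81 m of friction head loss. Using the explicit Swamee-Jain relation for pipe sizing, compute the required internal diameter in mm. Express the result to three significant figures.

Swamee-Jain (Type III): D = 0.66·[ε^1.25·(LQ²/(gh_f))^4.75 + ν·Q^9.4·(L/(gh_f))^5.2]^0.04
LQ²/(gh_f) = 0.1432; L/(gh_f) = 91.78
Term 1 = ε^1.25·(…)^4.75 = 2.04×10^-9; Term 2 = ν·Q^9.4·(…)^5.2 = 2.24×10^-9
D = 0.66·(2.04×10^-9 + 2.24×10^-9)^0.04 = 0.3054 m = 305 mm
Check: V = 0.539 m/s, Re = 7.59×10^4, f = 0.02154, h_f = 2.65 m ≈ 2.81 m ✓

D ≈ 305 mm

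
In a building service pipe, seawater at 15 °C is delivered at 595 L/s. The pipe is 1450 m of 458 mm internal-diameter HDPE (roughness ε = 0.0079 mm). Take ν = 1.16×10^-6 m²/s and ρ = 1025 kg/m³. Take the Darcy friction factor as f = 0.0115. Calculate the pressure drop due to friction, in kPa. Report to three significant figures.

V = 4Q/(πD²) = 4·0.595/(π·0.458²) = 3.612 m/s
h_f = f(L/D)V²/(2g) = 0.01150·(1450/0.458)·3.612²/(2·9.81) = 24.20 m
Δp = ρg·h_f = 1025·9.81·24.20 = 243.4 kPa

Δp ≈ 243 kPa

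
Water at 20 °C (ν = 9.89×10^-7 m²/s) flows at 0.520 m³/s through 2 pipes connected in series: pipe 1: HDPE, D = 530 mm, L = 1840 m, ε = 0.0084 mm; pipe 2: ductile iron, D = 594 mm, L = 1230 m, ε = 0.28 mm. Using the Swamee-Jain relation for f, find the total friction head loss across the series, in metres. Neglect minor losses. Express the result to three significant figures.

Pipe 1: V = 2.357 m/s, Re = 1.26×10^6, ε/D = 1.58×10^-5, f = 0.01160, h_1 = f(L/D)V²/2g = 11.40 m
Pipe 2: V = 1.876 m/s, Re = 1.13×10^6, ε/D = 4.71×10^-4, f = 0.01704, h_2 = f(L/D)V²/2g = 6.334 m
Series → Q common, losses add: H = Σh = 17.74 m

H ≈ 17.7 m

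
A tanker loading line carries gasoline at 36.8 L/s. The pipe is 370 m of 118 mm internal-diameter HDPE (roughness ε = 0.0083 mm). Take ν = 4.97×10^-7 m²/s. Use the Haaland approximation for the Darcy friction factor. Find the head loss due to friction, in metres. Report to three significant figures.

h_f ≈ 23.8 m

V = 4Q/(πD²) = 4·0.0368/(π·0.118²) = 3.365 m/s
Re = VD/ν = 3.365·0.118/4.97×10^-7 = 7.99×10^5 → turbulent
ε/D = 0.0083/118 = 7.03×10^-5
Haaland: f = 0.01316
h_f = f(L/D)V²/(2g) = 0.01316·(370/0.118)·3.365²/(2·9.81) = 23.82 m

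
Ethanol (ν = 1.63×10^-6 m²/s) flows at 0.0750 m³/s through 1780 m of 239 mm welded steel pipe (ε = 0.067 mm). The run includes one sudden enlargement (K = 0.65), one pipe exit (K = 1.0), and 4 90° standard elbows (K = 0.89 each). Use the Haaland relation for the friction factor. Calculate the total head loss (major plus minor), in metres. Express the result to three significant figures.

V = 4Q/(πD²) = 1.672 m/s; V²/2g = 0.1424 m
Re = 2.45×10^5, ε/D = 2.80×10^-4 → f = 0.01700 (Haaland)
Major: h_f = f(L/D)·V²/2g = 0.01700·7448·0.1424 = 18.03 m
Minor: ΣK = 5.21; h_m = ΣK·V²/2g = 0.7421 m
Total H_L = 18.03 + 0.7421 = 18.78 m

H_L ≈ 18.8 m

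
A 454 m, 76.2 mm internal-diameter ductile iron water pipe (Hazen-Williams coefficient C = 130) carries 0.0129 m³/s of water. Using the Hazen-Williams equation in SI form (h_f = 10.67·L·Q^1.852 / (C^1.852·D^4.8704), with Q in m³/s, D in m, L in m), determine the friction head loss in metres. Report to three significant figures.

h_f ≈ 52.0 m

h_f = 10.67·454·0.0129^1.852 / (130^1.852·0.0762^4.8704) = 52.04 m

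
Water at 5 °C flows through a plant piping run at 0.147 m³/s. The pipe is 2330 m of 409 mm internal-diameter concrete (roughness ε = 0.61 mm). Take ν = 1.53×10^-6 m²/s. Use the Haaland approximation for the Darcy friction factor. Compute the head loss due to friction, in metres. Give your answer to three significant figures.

V = 4Q/(πD²) = 4·0.147/(π·0.409²) = 1.119 m/s
Re = VD/ν = 1.119·0.409/1.53×10^-6 = 2.99×10^5 → turbulent
ε/D = 0.61/409 = 0.00149
Haaland: f = 0.02239
h_f = f(L/D)V²/(2g) = 0.02239·(2330/0.409)·1.119²/(2·9.81) = 8.138 m

h_f ≈ 8.14 m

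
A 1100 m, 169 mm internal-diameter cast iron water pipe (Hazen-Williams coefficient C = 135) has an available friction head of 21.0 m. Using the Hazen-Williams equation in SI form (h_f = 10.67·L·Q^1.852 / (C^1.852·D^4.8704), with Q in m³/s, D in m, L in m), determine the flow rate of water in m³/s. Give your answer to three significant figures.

Q ≈ 0.0413 m³/s

Rearranging: Q = [h_f·C^1.852·D^4.8704 / (10.67·L)]^(1/1.852)
Q = [21.0·135^1.852·0.169^4.8704 / (10.67·1100)]^0.540 = 0.04134 m³/s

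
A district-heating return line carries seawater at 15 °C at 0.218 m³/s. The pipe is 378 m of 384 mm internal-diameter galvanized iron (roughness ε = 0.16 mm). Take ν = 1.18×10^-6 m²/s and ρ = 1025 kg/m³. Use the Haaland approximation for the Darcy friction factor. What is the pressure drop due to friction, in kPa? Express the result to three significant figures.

V = 4Q/(πD²) = 4·0.218/(π·0.384²) = 1.882 m/s
Re = VD/ν = 1.882·0.384/1.18×10^-6 = 6.13×10^5 → turbulent
ε/D = 0.16/384 = 4.17×10^-4
Haaland: f = 0.01686
h_f = f(L/D)V²/(2g) = 0.01686·(378/0.384)·1.882²/(2·9.81) = 2.998 m
Δp = ρg·h_f = 1025·9.81·2.998 = 30.14 kPa

Δp ≈ 30.1 kPa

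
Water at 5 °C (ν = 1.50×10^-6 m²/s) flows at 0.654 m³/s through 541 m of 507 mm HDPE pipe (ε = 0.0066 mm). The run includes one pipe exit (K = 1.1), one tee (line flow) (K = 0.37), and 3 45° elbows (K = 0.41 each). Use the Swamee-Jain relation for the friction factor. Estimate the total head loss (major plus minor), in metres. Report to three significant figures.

H_L ≈ 8.16 m

V = 4Q/(πD²) = 3.239 m/s; V²/2g = 0.5349 m
Re = 1.09×10^6, ε/D = 1.30×10^-5 → f = 0.01177 (Swamee-Jain)
Major: h_f = f(L/D)·V²/2g = 0.01177·1067·0.5349 = 6.715 m
Minor: ΣK = 2.70; h_m = ΣK·V²/2g = 1.444 m
Total H_L = 6.715 + 1.444 = 8.160 m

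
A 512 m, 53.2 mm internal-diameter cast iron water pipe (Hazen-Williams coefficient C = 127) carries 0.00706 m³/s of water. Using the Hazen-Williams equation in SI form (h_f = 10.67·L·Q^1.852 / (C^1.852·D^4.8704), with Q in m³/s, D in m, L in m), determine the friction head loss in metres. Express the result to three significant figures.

h_f = 10.67·512·0.00706^1.852 / (127^1.852·0.0532^4.8704) = 115.5 m

h_f ≈ 115 m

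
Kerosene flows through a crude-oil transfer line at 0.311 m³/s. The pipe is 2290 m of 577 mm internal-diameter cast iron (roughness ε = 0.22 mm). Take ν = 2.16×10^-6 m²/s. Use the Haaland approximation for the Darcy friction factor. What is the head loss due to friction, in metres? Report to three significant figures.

V = 4Q/(πD²) = 4·0.311/(π·0.577²) = 1.189 m/s
Re = VD/ν = 1.189·0.577/2.16×10^-6 = 3.18×10^5 → turbulent
ε/D = 0.22/577 = 3.81×10^-4
Haaland: f = 0.01727
h_f = f(L/D)V²/(2g) = 0.01727·(2290/0.577)·1.189²/(2·9.81) = 4.942 m

h_f ≈ 4.94 m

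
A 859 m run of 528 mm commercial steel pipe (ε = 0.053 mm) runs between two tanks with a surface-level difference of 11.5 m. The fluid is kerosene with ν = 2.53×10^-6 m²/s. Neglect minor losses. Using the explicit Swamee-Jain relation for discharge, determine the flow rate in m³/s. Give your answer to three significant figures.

Swamee-Jain (Type II): Q = -0.965·√(gD⁵h_f/L)·ln[ε/(3.7D) + √(3.17ν²L/(gD³h_f))]
√(gD⁵h_f/L) = √(9.81·0.528⁵·11.5/859) = 0.07341
ε/(3.7D) = 2.71×10^-5; √(3.17ν²L/(gD³h_f)) = 3.24×10^-5
Q = -0.965·0.07341·ln(5.953×10^-5) = 0.6892 m³/s
Check: V = 3.15 m/s, Re = 6.57×10^5, f = 0.01405, h_f = 11.5 m ≈ 11.5 m ✓

Q ≈ 0.689 m³/s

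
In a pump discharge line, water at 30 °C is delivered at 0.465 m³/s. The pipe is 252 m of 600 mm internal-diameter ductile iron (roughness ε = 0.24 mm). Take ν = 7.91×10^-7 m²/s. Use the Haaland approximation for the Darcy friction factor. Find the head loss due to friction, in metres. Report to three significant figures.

h_f ≈ 0.946 m

V = 4Q/(πD²) = 4·0.465/(π·0.600²) = 1.645 m/s
Re = VD/ν = 1.645·0.600/7.91×10^-7 = 1.25×10^6 → turbulent
ε/D = 0.24/600 = 4.00×10^-4
Haaland: f = 0.01634
h_f = f(L/D)V²/(2g) = 0.01634·(252/0.600)·1.645²/(2·9.81) = 0.9463 m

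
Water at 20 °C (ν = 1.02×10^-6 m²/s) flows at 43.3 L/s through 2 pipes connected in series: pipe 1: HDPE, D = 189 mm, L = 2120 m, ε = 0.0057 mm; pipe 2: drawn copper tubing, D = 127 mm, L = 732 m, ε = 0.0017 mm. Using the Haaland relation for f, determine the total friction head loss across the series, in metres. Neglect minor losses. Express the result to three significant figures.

H ≈ 66.7 m

Pipe 1: V = 1.543 m/s, Re = 2.86×10^5, ε/D = 3.02×10^-5, f = 0.01472, h_1 = f(L/D)V²/2g = 20.05 m
Pipe 2: V = 3.418 m/s, Re = 4.26×10^5, ε/D = 1.34×10^-5, f = 0.01359, h_2 = f(L/D)V²/2g = 46.63 m
Series → Q common, losses add: H = Σh = 66.68 m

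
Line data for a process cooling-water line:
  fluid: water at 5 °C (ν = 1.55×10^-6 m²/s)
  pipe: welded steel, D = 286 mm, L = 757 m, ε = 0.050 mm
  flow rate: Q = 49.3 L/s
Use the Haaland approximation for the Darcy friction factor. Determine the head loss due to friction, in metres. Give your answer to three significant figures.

V = 4Q/(πD²) = 4·0.0493/(π·0.286²) = 0.7674 m/s
Re = VD/ν = 0.7674·0.286/1.55×10^-6 = 1.42×10^5 → turbulent
ε/D = 0.050/286 = 1.75×10^-4
Haaland: f = 0.01758
h_f = f(L/D)V²/(2g) = 0.01758·(757/0.286)·0.7674²/(2·9.81) = 1.397 m

h_f ≈ 1.40 m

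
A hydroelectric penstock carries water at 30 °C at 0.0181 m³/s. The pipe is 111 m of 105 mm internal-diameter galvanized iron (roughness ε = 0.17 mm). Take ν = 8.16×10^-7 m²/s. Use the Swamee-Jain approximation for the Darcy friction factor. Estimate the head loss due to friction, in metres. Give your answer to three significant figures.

V = 4Q/(πD²) = 4·0.0181/(π·0.105²) = 2.090 m/s
Re = VD/ν = 2.090·0.105/8.16×10^-7 = 2.69×10^5 → turbulent
ε/D = 0.17/105 = 0.00162
Swamee-Jain: f = 0.02309
h_f = f(L/D)V²/(2g) = 0.02309·(111/0.105)·2.090²/(2·9.81) = 5.435 m

h_f ≈ 5.44 m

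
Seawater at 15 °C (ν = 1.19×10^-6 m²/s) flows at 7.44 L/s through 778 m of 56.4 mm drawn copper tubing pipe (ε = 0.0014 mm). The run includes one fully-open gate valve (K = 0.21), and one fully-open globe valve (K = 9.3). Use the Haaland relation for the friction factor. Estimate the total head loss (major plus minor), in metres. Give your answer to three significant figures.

H_L ≈ 109 m

V = 4Q/(πD²) = 2.978 m/s; V²/2g = 0.4520 m
Re = 1.41×10^5, ε/D = 2.48×10^-5 → f = 0.01673 (Haaland)
Major: h_f = f(L/D)·V²/2g = 0.01673·13794·0.4520 = 104.3 m
Minor: ΣK = 9.51; h_m = ΣK·V²/2g = 4.299 m
Total H_L = 104.3 + 4.299 = 108.6 m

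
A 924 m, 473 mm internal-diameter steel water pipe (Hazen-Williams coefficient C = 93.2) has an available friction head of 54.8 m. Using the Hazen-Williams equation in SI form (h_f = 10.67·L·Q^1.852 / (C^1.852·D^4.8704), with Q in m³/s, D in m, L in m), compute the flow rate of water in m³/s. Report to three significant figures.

Q ≈ 0.788 m³/s

Rearranging: Q = [h_f·C^1.852·D^4.8704 / (10.67·L)]^(1/1.852)
Q = [54.8·93.2^1.852·0.473^4.8704 / (10.67·924)]^0.540 = 0.7884 m³/s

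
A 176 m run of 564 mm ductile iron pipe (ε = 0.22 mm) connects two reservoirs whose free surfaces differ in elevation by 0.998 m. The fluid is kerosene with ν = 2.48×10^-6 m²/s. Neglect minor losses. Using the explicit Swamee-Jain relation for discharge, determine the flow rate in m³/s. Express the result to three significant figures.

Swamee-Jain (Type II): Q = -0.965·√(gD⁵h_f/L)·ln[ε/(3.7D) + √(3.17ν²L/(gD³h_f))]
√(gD⁵h_f/L) = √(9.81·0.564⁵·0.998/176) = 0.05634
ε/(3.7D) = 1.05×10^-4; √(3.17ν²L/(gD³h_f)) = 4.42×10^-5
Q = -0.965·0.05634·ln(1.496×10^-4) = 0.4789 m³/s
Check: V = 1.92 m/s, Re = 4.36×10^5, f = 0.01719, h_f = 1.00 m ≈ 0.998 m ✓

Q ≈ 0.479 m³/s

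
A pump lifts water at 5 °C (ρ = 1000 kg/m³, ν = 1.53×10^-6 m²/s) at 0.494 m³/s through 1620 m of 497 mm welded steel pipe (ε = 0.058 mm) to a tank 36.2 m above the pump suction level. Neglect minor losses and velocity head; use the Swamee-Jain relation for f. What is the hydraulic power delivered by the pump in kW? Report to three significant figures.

P_hyd ≈ 248 kW

V = 4Q/(πD²) = 2.546 m/s; Re = 8.27×10^5; ε/D = 1.17×10^-4; f = 0.01396
h_f = f(L/D)V²/2g = 15.04 m
Total head H = z + h_f = 36.2 + 15.04 = 51.24 m
P_hyd = ρgQH = 1000·9.81·0.494·51.24 = 248.3 kW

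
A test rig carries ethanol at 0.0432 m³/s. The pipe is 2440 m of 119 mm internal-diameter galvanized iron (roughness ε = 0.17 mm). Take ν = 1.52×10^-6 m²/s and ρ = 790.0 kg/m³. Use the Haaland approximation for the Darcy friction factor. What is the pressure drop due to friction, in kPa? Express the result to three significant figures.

Δp ≈ 2710 kPa

V = 4Q/(πD²) = 4·0.0432/(π·0.119²) = 3.884 m/s
Re = VD/ν = 3.884·0.119/1.52×10^-6 = 3.04×10^5 → turbulent
ε/D = 0.17/119 = 0.00143
Haaland: f = 0.02216
h_f = f(L/D)V²/(2g) = 0.02216·(2440/0.119)·3.884²/(2·9.81) = 349.4 m
Δp = ρg·h_f = 790.0·9.81·349.4 = 2708 kPa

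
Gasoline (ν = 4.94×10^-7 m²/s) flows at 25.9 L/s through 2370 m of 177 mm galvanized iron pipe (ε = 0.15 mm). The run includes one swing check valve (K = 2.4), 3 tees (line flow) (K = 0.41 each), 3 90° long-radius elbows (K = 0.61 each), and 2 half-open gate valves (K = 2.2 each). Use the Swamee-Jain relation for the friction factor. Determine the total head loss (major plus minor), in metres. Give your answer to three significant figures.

V = 4Q/(πD²) = 1.053 m/s; V²/2g = 0.05647 m
Re = 3.77×10^5, ε/D = 8.47×10^-4 → f = 0.01987 (Swamee-Jain)
Major: h_f = f(L/D)·V²/2g = 0.01987·13390·0.05647 = 15.03 m
Minor: ΣK = 9.86; h_m = ΣK·V²/2g = 0.5568 m
Total H_L = 15.03 + 0.5568 = 15.58 m

H_L ≈ 15.6 m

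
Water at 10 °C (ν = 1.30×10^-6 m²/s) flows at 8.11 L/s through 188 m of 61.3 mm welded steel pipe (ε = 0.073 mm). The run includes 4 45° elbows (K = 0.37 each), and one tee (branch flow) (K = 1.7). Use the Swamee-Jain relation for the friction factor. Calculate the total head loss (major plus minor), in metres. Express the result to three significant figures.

V = 4Q/(πD²) = 2.748 m/s; V²/2g = 0.3849 m
Re = 1.30×10^5, ε/D = 0.00119 → f = 0.02252 (Swamee-Jain)
Major: h_f = f(L/D)·V²/2g = 0.02252·3067·0.3849 = 26.58 m
Minor: ΣK = 3.18; h_m = ΣK·V²/2g = 1.224 m
Total H_L = 26.58 + 1.224 = 27.80 m

H_L ≈ 27.8 m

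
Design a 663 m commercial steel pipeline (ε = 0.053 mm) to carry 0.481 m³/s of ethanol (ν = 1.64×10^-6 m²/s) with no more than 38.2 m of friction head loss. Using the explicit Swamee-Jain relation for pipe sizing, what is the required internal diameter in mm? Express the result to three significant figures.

D ≈ 346 mm

Swamee-Jain (Type III): D = 0.66·[ε^1.25·(LQ²/(gh_f))^4.75 + ν·Q^9.4·(L/(gh_f))^5.2]^0.04
LQ²/(gh_f) = 0.4093; L/(gh_f) = 1.769
Term 1 = ε^1.25·(…)^4.75 = 6.50×10^-8; Term 2 = ν·Q^9.4·(…)^5.2 = 3.28×10^-8
D = 0.66·(6.50×10^-8 + 3.28×10^-8)^0.04 = 0.3461 m = 346 mm
Check: V = 5.11 m/s, Re = 1.08×10^6, f = 0.01416, h_f = 36.2 m ≈ 38.2 m ✓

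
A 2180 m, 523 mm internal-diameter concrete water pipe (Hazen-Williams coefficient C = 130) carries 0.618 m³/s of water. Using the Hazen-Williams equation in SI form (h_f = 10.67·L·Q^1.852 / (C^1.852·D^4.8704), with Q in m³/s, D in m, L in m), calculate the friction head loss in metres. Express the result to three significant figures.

h_f = 10.67·2180·0.618^1.852 / (130^1.852·0.523^4.8704) = 27.26 m

h_f ≈ 27.3 m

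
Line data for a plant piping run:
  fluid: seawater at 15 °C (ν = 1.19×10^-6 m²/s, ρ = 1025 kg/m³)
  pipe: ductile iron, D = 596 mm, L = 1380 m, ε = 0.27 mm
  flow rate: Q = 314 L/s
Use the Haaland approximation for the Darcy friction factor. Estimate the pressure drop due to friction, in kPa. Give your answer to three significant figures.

Δp ≈ 25.8 kPa

V = 4Q/(πD²) = 4·0.314/(π·0.596²) = 1.126 m/s
Re = VD/ν = 1.126·0.596/1.19×10^-6 = 5.64×10^5 → turbulent
ε/D = 0.27/596 = 4.53×10^-4
Haaland: f = 0.01718
h_f = f(L/D)V²/(2g) = 0.01718·(1380/0.596)·1.126²/(2·9.81) = 2.568 m
Δp = ρg·h_f = 1025·9.81·2.568 = 25.82 kPa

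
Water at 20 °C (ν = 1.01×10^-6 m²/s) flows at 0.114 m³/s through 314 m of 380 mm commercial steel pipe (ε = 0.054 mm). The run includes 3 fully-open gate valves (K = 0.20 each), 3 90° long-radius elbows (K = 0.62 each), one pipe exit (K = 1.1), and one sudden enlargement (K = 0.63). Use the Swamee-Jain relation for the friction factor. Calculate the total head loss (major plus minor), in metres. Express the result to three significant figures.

V = 4Q/(πD²) = 1.005 m/s; V²/2g = 0.05150 m
Re = 3.78×10^5, ε/D = 1.42×10^-4 → f = 0.01539 (Swamee-Jain)
Major: h_f = f(L/D)·V²/2g = 0.01539·826.3·0.05150 = 0.6549 m
Minor: ΣK = 4.19; h_m = ΣK·V²/2g = 0.2158 m
Total H_L = 0.6549 + 0.2158 = 0.8707 m

H_L ≈ 0.871 m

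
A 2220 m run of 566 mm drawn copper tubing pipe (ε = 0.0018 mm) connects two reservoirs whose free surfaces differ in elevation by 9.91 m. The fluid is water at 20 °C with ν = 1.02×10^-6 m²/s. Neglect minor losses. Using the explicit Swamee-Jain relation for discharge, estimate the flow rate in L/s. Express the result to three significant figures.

Q ≈ 524 L/s

Swamee-Jain (Type II): Q = -0.965·√(gD⁵h_f/L)·ln[ε/(3.7D) + √(3.17ν²L/(gD³h_f))]
√(gD⁵h_f/L) = √(9.81·0.566⁵·9.91/2220) = 0.05044
ε/(3.7D) = 8.60×10^-7; √(3.17ν²L/(gD³h_f)) = 2.04×10^-5
Q = -0.965·0.05044·ln(2.124×10^-5) = 0.5237 m³/s
Check: V = 2.08 m/s, Re = 1.15×10^6, f = 0.01142, h_f = 9.89 m ≈ 9.91 m ✓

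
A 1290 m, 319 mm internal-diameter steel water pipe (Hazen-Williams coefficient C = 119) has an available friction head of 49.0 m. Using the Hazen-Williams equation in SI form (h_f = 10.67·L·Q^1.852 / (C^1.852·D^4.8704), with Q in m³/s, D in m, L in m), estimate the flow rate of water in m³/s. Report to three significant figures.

Rearranging: Q = [h_f·C^1.852·D^4.8704 / (10.67·L)]^(1/1.852)
Q = [49.0·119^1.852·0.319^4.8704 / (10.67·1290)]^0.540 = 0.2809 m³/s

Q ≈ 0.281 m³/s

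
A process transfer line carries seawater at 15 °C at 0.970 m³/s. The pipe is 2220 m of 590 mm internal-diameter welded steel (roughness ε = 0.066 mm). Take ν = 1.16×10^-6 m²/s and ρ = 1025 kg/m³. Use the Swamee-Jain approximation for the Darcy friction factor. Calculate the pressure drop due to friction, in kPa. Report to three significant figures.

V = 4Q/(πD²) = 4·0.970/(π·0.590²) = 3.548 m/s
Re = VD/ν = 3.548·0.590/1.16×10^-6 = 1.80×10^6 → turbulent
ε/D = 0.066/590 = 1.12×10^-4
Swamee-Jain: f = 0.01315
h_f = f(L/D)V²/(2g) = 0.01315·(2220/0.590)·3.548²/(2·9.81) = 31.75 m
Δp = ρg·h_f = 1025·9.81·31.75 = 319.3 kPa

Δp ≈ 319 kPa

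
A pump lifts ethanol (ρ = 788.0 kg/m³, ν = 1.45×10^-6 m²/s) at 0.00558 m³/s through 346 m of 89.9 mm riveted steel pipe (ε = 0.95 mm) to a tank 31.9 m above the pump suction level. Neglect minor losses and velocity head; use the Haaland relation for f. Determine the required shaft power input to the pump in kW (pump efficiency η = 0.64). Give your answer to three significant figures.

V = 4Q/(πD²) = 0.8791 m/s; Re = 5.45×10^4; ε/D = 0.0106; f = 0.03968
h_f = f(L/D)V²/2g = 6.015 m
Total head H = z + h_f = 31.9 + 6.015 = 37.92 m
P_hyd = ρgQH = 788.0·9.81·0.00558·37.92 = 1.635 kW
P_shaft = P_hyd/η = 1.635/0.64 = 2.555 kW

P_shaft ≈ 2.56 kW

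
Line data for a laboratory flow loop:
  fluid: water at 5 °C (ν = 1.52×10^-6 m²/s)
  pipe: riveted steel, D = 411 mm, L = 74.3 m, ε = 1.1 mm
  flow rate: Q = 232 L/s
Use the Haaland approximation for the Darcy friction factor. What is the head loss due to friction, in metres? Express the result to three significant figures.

V = 4Q/(πD²) = 4·0.232/(π·0.411²) = 1.749 m/s
Re = VD/ν = 1.749·0.411/1.52×10^-6 = 4.73×10^5 → turbulent
ε/D = 1.1/411 = 0.00268
Haaland: f = 0.02568
h_f = f(L/D)V²/(2g) = 0.02568·(74.3/0.411)·1.749²/(2·9.81) = 0.7234 m

h_f ≈ 0.723 m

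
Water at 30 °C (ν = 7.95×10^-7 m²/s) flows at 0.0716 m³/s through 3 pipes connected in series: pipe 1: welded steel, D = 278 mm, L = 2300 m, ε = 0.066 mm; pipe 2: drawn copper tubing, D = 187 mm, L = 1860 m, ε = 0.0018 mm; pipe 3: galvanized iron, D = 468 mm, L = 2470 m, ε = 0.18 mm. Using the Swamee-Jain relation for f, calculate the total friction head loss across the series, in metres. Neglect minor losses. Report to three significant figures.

Pipe 1: V = 1.180 m/s, Re = 4.12×10^5, ε/D = 2.37×10^-4, f = 0.01611, h_1 = f(L/D)V²/2g = 9.450 m
Pipe 2: V = 2.607 m/s, Re = 6.13×10^5, ε/D = 9.63×10^-6, f = 0.01280, h_2 = f(L/D)V²/2g = 44.11 m
Pipe 3: V = 0.4162 m/s, Re = 2.45×10^5, ε/D = 3.85×10^-4, f = 0.01794, h_3 = f(L/D)V²/2g = 0.8361 m
Series → Q common, losses add: H = Σh = 54.39 m

H ≈ 54.4 m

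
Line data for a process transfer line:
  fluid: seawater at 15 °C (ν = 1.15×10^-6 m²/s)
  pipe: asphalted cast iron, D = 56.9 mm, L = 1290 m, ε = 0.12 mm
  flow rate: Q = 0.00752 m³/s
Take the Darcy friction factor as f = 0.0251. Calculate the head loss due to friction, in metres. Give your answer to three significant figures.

h_f ≈ 254 m

V = 4Q/(πD²) = 4·0.00752/(π·0.0569²) = 2.957 m/s
h_f = f(L/D)V²/(2g) = 0.02510·(1290/0.0569)·2.957²/(2·9.81) = 253.7 m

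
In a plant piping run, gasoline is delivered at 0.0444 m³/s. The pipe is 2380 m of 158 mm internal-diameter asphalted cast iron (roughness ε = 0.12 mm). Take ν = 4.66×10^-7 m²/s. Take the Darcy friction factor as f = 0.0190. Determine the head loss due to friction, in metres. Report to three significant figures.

V = 4Q/(πD²) = 4·0.0444/(π·0.158²) = 2.265 m/s
h_f = f(L/D)V²/(2g) = 0.01900·(2380/0.158)·2.265²/(2·9.81) = 74.81 m

h_f ≈ 74.8 m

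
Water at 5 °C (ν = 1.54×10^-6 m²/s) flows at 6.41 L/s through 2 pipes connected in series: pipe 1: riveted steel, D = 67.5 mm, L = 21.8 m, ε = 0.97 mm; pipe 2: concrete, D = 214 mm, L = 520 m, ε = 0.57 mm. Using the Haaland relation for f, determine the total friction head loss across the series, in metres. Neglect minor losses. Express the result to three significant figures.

H ≈ 2.42 m

Pipe 1: V = 1.791 m/s, Re = 7.85×10^4, ε/D = 0.0144, f = 0.04368, h_1 = f(L/D)V²/2g = 2.307 m
Pipe 2: V = 0.1782 m/s, Re = 2.48×10^4, ε/D = 0.00266, f = 0.02978, h_2 = f(L/D)V²/2g = 0.1171 m
Series → Q common, losses add: H = Σh = 2.424 m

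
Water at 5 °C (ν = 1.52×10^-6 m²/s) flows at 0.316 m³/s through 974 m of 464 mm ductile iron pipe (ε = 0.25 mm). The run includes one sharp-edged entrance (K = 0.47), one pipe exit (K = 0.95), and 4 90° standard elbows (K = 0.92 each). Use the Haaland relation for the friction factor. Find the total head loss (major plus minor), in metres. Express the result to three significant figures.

V = 4Q/(πD²) = 1.869 m/s; V²/2g = 0.1780 m
Re = 5.70×10^5, ε/D = 5.39×10^-4 → f = 0.01773 (Haaland)
Major: h_f = f(L/D)·V²/2g = 0.01773·2099·0.1780 = 6.624 m
Minor: ΣK = 5.10; h_m = ΣK·V²/2g = 0.9078 m
Total H_L = 6.624 + 0.9078 = 7.531 m

H_L ≈ 7.53 m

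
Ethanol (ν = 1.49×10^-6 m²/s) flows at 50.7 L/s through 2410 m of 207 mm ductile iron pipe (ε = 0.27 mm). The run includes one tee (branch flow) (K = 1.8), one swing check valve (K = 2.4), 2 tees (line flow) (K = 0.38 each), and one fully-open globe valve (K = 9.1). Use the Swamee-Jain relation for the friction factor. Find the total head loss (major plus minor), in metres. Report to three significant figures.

H_L ≈ 31.6 m

V = 4Q/(πD²) = 1.507 m/s; V²/2g = 0.1157 m
Re = 2.09×10^5, ε/D = 0.00130 → f = 0.02227 (Swamee-Jain)
Major: h_f = f(L/D)·V²/2g = 0.02227·11643·0.1157 = 29.99 m
Minor: ΣK = 14.1; h_m = ΣK·V²/2g = 1.626 m
Total H_L = 29.99 + 1.626 = 31.61 m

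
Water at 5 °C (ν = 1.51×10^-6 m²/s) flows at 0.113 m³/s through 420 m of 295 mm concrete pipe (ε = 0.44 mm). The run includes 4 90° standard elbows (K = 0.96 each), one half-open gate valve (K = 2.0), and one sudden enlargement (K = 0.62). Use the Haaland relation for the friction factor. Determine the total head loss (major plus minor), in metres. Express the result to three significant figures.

H_L ≈ 5.33 m

V = 4Q/(πD²) = 1.653 m/s; V²/2g = 0.1393 m
Re = 3.23×10^5, ε/D = 0.00149 → f = 0.02234 (Haaland)
Major: h_f = f(L/D)·V²/2g = 0.02234·1424·0.1393 = 4.431 m
Minor: ΣK = 6.46; h_m = ΣK·V²/2g = 0.9000 m
Total H_L = 4.431 + 0.9000 = 5.331 m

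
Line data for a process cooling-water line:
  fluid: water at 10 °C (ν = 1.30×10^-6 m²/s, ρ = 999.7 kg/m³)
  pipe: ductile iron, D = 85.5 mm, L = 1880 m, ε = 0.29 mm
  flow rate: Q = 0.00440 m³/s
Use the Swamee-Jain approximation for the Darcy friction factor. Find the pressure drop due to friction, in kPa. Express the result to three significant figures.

V = 4Q/(πD²) = 4·0.00440/(π·0.0855²) = 0.7664 m/s
Re = VD/ν = 0.7664·0.0855/1.30×10^-6 = 5.04×10^4 → turbulent
ε/D = 0.29/85.5 = 0.00339
Swamee-Jain: f = 0.02968
h_f = f(L/D)V²/(2g) = 0.02968·(1880/0.0855)·0.7664²/(2·9.81) = 19.54 m
Δp = ρg·h_f = 999.7·9.81·19.54 = 191.6 kPa

Δp ≈ 192 kPa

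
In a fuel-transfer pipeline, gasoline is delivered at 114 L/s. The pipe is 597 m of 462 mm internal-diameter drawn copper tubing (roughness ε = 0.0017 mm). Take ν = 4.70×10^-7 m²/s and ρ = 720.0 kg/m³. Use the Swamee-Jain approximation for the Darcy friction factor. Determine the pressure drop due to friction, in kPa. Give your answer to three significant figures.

V = 4Q/(πD²) = 4·0.114/(π·0.462²) = 0.6800 m/s
Re = VD/ν = 0.6800·0.462/4.70×10^-7 = 6.68×10^5 → turbulent
ε/D = 0.0017/462 = 3.68×10^-6
Swamee-Jain: f = 0.01251
h_f = f(L/D)V²/(2g) = 0.01251·(597/0.462)·0.6800²/(2·9.81) = 0.3810 m
Δp = ρg·h_f = 720.0·9.81·0.3810 = 2.691 kPa

Δp ≈ 2.69 kPa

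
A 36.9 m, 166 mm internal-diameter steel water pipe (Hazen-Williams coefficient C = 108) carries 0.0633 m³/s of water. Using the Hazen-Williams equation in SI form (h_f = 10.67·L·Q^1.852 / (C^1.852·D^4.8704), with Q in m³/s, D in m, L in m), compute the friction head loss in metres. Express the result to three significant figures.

h_f = 10.67·36.9·0.0633^1.852 / (108^1.852·0.166^4.8704) = 2.558 m

h_f ≈ 2.56 m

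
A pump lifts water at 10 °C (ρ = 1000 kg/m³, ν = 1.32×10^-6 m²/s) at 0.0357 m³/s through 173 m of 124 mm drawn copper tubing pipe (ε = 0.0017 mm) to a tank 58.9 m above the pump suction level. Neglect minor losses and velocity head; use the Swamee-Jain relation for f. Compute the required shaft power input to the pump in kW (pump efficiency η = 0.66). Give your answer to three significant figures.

V = 4Q/(πD²) = 2.956 m/s; Re = 2.78×10^5; ε/D = 1.37×10^-5; f = 0.01474
h_f = f(L/D)V²/2g = 9.159 m
Total head H = z + h_f = 58.9 + 9.159 = 68.06 m
P_hyd = ρgQH = 1000·9.81·0.0357·68.06 = 23.84 kW
P_shaft = P_hyd/η = 23.84/0.66 = 36.11 kW

P_shaft ≈ 36.1 kW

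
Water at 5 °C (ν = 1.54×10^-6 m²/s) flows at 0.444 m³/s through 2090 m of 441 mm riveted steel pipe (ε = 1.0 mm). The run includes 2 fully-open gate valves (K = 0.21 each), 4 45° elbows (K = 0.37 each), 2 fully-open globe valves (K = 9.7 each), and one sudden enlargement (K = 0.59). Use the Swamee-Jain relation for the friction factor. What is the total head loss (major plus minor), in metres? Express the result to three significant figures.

H_L ≈ 59.4 m

V = 4Q/(πD²) = 2.907 m/s; V²/2g = 0.4307 m
Re = 8.32×10^5, ε/D = 0.00227 → f = 0.02451 (Swamee-Jain)
Major: h_f = f(L/D)·V²/2g = 0.02451·4739·0.4307 = 50.02 m
Minor: ΣK = 21.9; h_m = ΣK·V²/2g = 9.427 m
Total H_L = 50.02 + 9.427 = 59.44 m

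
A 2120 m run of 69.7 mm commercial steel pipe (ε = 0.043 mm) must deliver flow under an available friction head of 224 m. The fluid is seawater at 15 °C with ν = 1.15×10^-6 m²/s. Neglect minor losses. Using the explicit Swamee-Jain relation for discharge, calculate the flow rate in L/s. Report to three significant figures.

Q ≈ 10.3 L/s

Swamee-Jain (Type II): Q = -0.965·√(gD⁵h_f/L)·ln[ε/(3.7D) + √(3.17ν²L/(gD³h_f))]
√(gD⁵h_f/L) = √(9.81·0.0697⁵·224/2120) = 0.001306
ε/(3.7D) = 1.67×10^-4; √(3.17ν²L/(gD³h_f)) = 1.09×10^-4
Q = -0.965·0.001306·ln(2.760×10^-4) = 0.01033 m³/s
Check: V = 2.71 m/s, Re = 1.64×10^5, f = 0.01986, h_f = 225 m ≈ 224 m ✓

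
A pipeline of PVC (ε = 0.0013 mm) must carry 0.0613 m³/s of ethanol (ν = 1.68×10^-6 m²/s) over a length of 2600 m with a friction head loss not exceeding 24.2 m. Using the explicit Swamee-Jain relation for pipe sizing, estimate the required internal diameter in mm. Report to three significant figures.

D ≈ 223 mm

Swamee-Jain (Type III): D = 0.66·[ε^1.25·(LQ²/(gh_f))^4.75 + ν·Q^9.4·(L/(gh_f))^5.2]^0.04
LQ²/(gh_f) = 0.04115; L/(gh_f) = 10.95
Term 1 = ε^1.25·(…)^4.75 = 1.15×10^-14; Term 2 = ν·Q^9.4·(…)^5.2 = 1.71×10^-12
D = 0.66·(1.15×10^-14 + 1.71×10^-12)^0.04 = 0.2233 m = 223 mm
Check: V = 1.56 m/s, Re = 2.08×10^5, f = 0.01547, h_f = 22.5 m ≈ 24.2 m ✓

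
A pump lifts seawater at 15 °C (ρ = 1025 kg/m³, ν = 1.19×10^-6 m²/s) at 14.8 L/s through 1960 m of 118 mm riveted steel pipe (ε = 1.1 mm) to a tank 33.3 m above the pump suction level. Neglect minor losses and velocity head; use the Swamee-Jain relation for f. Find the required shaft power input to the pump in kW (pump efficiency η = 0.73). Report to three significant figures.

V = 4Q/(πD²) = 1.353 m/s; Re = 1.34×10^5; ε/D = 0.00932; f = 0.03769
h_f = f(L/D)V²/2g = 58.45 m
Total head H = z + h_f = 33.3 + 58.45 = 91.75 m
P_hyd = ρgQH = 1025·9.81·0.0148·91.75 = 13.65 kW
P_shaft = P_hyd/η = 13.65/0.73 = 18.70 kW

P_shaft ≈ 18.7 kW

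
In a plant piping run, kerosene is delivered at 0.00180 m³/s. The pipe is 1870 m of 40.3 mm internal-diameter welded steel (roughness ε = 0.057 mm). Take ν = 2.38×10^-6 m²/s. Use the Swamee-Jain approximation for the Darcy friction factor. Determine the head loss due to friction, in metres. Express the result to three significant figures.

V = 4Q/(πD²) = 4·0.00180/(π·0.0403²) = 1.411 m/s
Re = VD/ν = 1.411·0.0403/2.38×10^-6 = 2.39×10^4 → turbulent
ε/D = 0.057/40.3 = 0.00141
Swamee-Jain: f = 0.02810
h_f = f(L/D)V²/(2g) = 0.02810·(1870/0.0403)·1.411²/(2·9.81) = 132.3 m

h_f ≈ 132 m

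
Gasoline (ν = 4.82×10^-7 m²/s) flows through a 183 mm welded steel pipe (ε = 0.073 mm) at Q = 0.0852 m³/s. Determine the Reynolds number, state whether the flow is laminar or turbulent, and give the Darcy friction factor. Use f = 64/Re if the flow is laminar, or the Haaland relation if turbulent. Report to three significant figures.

Re ≈ 1.23×10^6; turbulent; f ≈ 0.0163

V = 4Q/(πD²) = 3.239 m/s
Re = VD/ν = 3.239·0.183/4.82×10^-7 = 1.23×10^6
Re > 4000 → turbulent; ε/D = 3.99×10^-4
Haaland: f = 0.01634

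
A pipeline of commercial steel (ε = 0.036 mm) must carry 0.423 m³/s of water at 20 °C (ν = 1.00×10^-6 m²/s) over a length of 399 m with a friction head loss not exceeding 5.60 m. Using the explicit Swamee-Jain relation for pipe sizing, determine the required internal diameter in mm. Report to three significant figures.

Swamee-Jain (Type III): D = 0.66·[ε^1.25·(LQ²/(gh_f))^4.75 + ν·Q^9.4·(L/(gh_f))^5.2]^0.04
LQ²/(gh_f) = 1.300; L/(gh_f) = 7.263
Term 1 = ε^1.25·(…)^4.75 = 9.68×10^-6; Term 2 = ν·Q^9.4·(…)^5.2 = 9.23×10^-6
D = 0.66·(9.68×10^-6 + 9.23×10^-6)^0.04 = 0.4272 m = 427 mm
Check: V = 2.95 m/s, Re = 1.26×10^6, f = 0.01301, h_f = 5.39 m ≈ 5.60 m ✓

D ≈ 427 mm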